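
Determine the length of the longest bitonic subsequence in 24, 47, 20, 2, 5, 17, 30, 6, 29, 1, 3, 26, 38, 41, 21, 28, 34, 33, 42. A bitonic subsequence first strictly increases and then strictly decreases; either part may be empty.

8

Let inc[i] be the LIS ending at i and dec[i] the longest strictly decreasing subsequence starting at i. inc = [1, 2, 1, 1, 2, 3, 4, 3, 4, 1, 2, 4, 5, 6, 4, 5, 6, 6, 7], dec = [5, 5, 4, 2, 2, 3, 4, 2, 3, 1, 1, 2, 3, 3, 1, 1, 2, 1, 1].
max_i inc[i]+dec[i]−1 = 8, with one witness 2, 5, 17, 30, 38, 41, 34, 33.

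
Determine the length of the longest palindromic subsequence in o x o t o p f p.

3

One longest palindromic subsequence is pfp (positions 6,7,8); it reads the same forward and backward, and the interval DP gives dp[1][8] = 3.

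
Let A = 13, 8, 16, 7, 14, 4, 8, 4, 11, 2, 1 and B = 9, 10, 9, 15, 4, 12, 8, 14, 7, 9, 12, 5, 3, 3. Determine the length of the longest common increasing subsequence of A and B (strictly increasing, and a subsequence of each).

2

A longest common strictly increasing subsequence is 4, 8 (length 2); it appears in order in both A and B, and no longer such subsequence exists.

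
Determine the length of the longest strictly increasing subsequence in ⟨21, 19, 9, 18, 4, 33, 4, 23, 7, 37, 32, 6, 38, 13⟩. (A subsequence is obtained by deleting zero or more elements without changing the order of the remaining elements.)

Let dp[i] be the longest increasing subsequence ending at position i. Then dp = [1, 1, 1, 2, 1, 3, 1, 3, 2, 4, 4, 2, 5, 3].
The maximum is 5; one witness is 9, 18, 33, 37, 38 at positions 3,4,6,10,13.

5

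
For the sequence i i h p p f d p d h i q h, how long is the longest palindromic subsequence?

One longest palindromic subsequence is ihdpdhi (positions 2,3,7,8,9,10,11); it reads the same forward and backward, and the interval DP gives dp[1][13] = 7.

7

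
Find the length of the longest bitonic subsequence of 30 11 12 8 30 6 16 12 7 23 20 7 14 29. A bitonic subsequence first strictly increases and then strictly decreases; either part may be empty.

Let inc[i] be the LIS ending at i and dec[i] the longest strictly decreasing subsequence starting at i. inc = [1, 1, 2, 1, 3, 1, 3, 2, 2, 4, 4, 2, 3, 5], dec = [4, 3, 3, 2, 4, 1, 3, 2, 1, 3, 2, 1, 1, 1].
max_i inc[i]+dec[i]−1 = 6, with one witness 11, 12, 30, 23, 20, 14.

6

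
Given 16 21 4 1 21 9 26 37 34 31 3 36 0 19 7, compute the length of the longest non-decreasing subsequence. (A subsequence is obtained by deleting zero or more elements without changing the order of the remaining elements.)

6

Scanning left to right, the best length ending at each element is: 16→1, 21→2, 4→1, 1→1, 21→3, 9→2, 26→4, 37→5, 34→5, 31→5, 3→2, 36→6, 0→1, 19→3, 7→3.
So the longest non-decreasing subsequence has length 6, e.g. 16, 21, 21, 26, 34, 36.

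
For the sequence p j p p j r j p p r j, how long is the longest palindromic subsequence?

One longest palindromic subsequence is jppjrjppj (positions 2,3,4,5,6,7,8,9,11); it reads the same forward and backward, and the interval DP gives dp[1][11] = 9.

9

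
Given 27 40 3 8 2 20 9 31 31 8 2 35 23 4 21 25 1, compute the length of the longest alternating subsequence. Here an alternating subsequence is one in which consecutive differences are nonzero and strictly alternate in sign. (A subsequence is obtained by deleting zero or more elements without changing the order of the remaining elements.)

A longest alternating subsequence is 27, 40, 3, 8, 2, 20, 9, 31, 8, 35, 4, 21, 1 (positions 1,2,3,4,5,6,7,8,10,12,14,15,17); its 12 consecutive differences strictly alternate in sign, and length 13 is optimal.

13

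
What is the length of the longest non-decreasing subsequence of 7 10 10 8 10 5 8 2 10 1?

5

Let dp[i] be the longest non-decreasing subsequence ending at position i. Then dp = [1, 2, 3, 2, 4, 1, 3, 1, 5, 1].
The maximum is 5; one witness is 7, 10, 10, 10, 10 at positions 1,2,3,5,9.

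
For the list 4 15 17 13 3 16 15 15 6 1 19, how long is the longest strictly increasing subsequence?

4

Let dp[i] be the longest increasing subsequence ending at position i. Then dp = [1, 2, 3, 2, 1, 3, 3, 3, 2, 1, 4].
The maximum is 4; one witness is 4, 15, 17, 19 at positions 1,2,3,11.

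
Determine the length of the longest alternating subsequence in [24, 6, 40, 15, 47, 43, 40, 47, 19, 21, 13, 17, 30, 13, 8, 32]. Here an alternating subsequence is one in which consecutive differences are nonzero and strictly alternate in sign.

13

A longest alternating subsequence is 24, 6, 40, 15, 47, 43, 47, 19, 21, 13, 17, 13, 32 (positions 1,2,3,4,5,6,8,9,10,11,12,14,16); its 12 consecutive differences strictly alternate in sign, and length 13 is optimal.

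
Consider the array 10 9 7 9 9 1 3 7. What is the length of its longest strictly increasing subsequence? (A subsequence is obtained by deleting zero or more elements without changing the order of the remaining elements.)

Let dp[i] be the longest increasing subsequence ending at position i. Then dp = [1, 1, 1, 2, 2, 1, 2, 3].
The maximum is 3; one witness is 1, 3, 7 at positions 6,7,8.

3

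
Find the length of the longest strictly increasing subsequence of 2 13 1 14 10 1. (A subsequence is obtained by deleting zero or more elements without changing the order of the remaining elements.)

3

Let dp[i] be the longest increasing subsequence ending at position i. Then dp = [1, 2, 1, 3, 2, 1].
The maximum is 3; one witness is 2, 13, 14 at positions 1,2,4.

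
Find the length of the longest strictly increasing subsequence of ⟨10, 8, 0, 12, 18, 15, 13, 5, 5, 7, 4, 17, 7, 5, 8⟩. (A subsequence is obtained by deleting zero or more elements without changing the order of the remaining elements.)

Let dp[i] be the longest increasing subsequence ending at position i. Then dp = [1, 1, 1, 2, 3, 3, 3, 2, 2, 3, 2, 4, 3, 3, 4].
The maximum is 4; one witness is 10, 12, 15, 17 at positions 1,4,6,12.

4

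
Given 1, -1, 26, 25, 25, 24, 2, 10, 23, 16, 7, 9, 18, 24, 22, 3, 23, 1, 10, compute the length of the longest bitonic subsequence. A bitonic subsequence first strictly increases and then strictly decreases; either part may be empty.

9

Let inc[i] be the LIS ending at i and dec[i] the longest strictly decreasing subsequence starting at i. inc = [1, 1, 2, 2, 2, 2, 2, 3, 4, 4, 3, 4, 5, 6, 6, 3, 7, 2, 5], dec = [2, 1, 8, 7, 7, 6, 2, 4, 5, 4, 3, 3, 3, 4, 3, 2, 2, 1, 1].
max_i inc[i]+dec[i]−1 = 9, with one witness 1, 26, 25, 24, 23, 16, 9, 3, 1.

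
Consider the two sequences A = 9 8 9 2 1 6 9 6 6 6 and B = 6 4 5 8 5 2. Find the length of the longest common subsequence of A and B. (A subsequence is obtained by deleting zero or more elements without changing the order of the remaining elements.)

2

A longest common subsequence is 8, 2 (length 2); the LCS DP confirms no longer common subsequence exists.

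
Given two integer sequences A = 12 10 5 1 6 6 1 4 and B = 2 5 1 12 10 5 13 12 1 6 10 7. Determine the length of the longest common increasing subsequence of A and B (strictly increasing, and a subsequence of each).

A longest common strictly increasing subsequence is 5, 6 (length 2); it appears in order in both A and B, and no longer such subsequence exists.

2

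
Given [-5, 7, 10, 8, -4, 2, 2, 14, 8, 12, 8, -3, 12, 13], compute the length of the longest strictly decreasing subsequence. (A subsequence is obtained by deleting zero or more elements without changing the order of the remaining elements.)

4

Scanning left to right, the best length ending at each element is: -5→1, 7→1, 10→1, 8→2, -4→3, 2→3, 2→3, 14→1, 8→2, 12→2, 8→3, -3→4, 12→2, 13→2.
So the longest decreasing subsequence has length 4, e.g. 10, 8, 2, -3.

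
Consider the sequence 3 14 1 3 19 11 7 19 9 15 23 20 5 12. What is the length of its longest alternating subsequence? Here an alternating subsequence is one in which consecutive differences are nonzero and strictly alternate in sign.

A longest alternating subsequence is 3, 14, 1, 19, 11, 19, 9, 15, 5, 12 (positions 1,2,3,5,6,8,9,10,13,14); its 9 consecutive differences strictly alternate in sign, and length 10 is optimal.

10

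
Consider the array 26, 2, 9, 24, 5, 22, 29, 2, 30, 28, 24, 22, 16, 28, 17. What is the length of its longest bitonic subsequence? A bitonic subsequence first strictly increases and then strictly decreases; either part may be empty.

Let inc[i] be the LIS ending at i and dec[i] the longest strictly decreasing subsequence starting at i. inc = [1, 1, 2, 3, 2, 3, 4, 1, 5, 4, 4, 3, 3, 5, 4], dec = [4, 1, 3, 3, 2, 2, 5, 1, 5, 4, 3, 2, 1, 2, 1].
max_i inc[i]+dec[i]−1 = 9, with one witness 2, 9, 24, 29, 30, 28, 24, 22, 17.

9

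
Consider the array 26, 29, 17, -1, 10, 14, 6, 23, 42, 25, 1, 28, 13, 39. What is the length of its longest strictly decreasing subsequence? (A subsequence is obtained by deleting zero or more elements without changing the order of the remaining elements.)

5

Scanning left to right, the best length ending at each element is: 26→1, 29→1, 17→2, -1→3, 10→3, 14→3, 6→4, 23→2, 42→1, 25→2, 1→5, 28→2, 13→4, 39→2.
So the longest decreasing subsequence has length 5, e.g. 26, 17, 10, 6, 1.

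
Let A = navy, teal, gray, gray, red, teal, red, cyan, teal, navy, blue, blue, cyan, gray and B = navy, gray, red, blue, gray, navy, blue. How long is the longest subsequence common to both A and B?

5

Backtracking the LCS table gives one alignment: navy (A1,B1) → gray (A3,B2) → gray (A4,B5) → navy (A10,B6) → blue (A12,B7).
So the longest common subsequence has length 5.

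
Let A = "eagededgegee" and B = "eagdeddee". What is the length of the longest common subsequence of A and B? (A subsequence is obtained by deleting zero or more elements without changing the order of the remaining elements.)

A longest common subsequence is eageddee (length 8); the LCS DP confirms no longer common subsequence exists.

8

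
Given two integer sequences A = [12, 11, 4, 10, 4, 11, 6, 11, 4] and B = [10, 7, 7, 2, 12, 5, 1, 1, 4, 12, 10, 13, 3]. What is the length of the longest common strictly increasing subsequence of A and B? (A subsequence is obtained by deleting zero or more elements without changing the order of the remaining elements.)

2

For each value that appears in both, track the longest common increasing run ending there.
The best achievable length is 2; one witness is 4, 10 (A-positions 3,4, B-positions 9,11).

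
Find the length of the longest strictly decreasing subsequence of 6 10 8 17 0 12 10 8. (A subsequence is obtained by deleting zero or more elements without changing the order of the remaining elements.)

One longest decreasing subsequence is 17, 12, 10, 8 (positions 4,6,7,8), of length 4; no longer one exists.

4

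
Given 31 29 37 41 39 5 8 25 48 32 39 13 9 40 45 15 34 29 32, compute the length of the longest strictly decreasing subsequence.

One longest decreasing subsequence is 31, 29, 25, 13, 9 (positions 1,2,8,12,13), of length 5; no longer one exists.

5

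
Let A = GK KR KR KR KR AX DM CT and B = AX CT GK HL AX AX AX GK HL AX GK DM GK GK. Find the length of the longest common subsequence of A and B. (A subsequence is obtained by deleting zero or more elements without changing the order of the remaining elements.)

3

A longest common subsequence is GK, AX, DM (length 3); the LCS DP confirms no longer common subsequence exists.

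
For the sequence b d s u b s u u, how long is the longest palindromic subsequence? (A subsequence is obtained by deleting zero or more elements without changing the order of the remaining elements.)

3

Using dp[i][j] = 2 + dp[i+1][j−1] if the ends match, else max(dp[i+1][j], dp[i][j−1]):
dp[1][8] = 3. A witness is uuu at positions 4,7,8.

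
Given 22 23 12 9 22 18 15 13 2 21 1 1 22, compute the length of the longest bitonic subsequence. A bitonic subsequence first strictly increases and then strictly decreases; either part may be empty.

Let inc[i] be the LIS ending at i and dec[i] the longest strictly decreasing subsequence starting at i. inc = [1, 2, 1, 1, 2, 2, 2, 2, 1, 3, 1, 1, 4], dec = [6, 7, 4, 3, 6, 5, 4, 3, 2, 2, 1, 1, 1].
max_i inc[i]+dec[i]−1 = 8, with one witness 22, 23, 22, 18, 15, 13, 2, 1.

8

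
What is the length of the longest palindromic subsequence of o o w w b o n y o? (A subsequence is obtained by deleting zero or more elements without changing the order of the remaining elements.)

One longest palindromic subsequence is oowwoo (positions 1,2,3,4,6,9); it reads the same forward and backward, and the interval DP gives dp[1][9] = 6.

6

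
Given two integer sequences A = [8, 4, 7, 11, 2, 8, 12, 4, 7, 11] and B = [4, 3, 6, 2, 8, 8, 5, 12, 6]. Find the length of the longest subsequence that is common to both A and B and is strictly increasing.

3

A longest common strictly increasing subsequence is 4, 8, 12 (length 3); it appears in order in both A and B, and no longer such subsequence exists.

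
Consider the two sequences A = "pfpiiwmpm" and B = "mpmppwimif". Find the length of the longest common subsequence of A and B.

A longest common subsequence is ppii (length 4); the LCS DP confirms no longer common subsequence exists.

4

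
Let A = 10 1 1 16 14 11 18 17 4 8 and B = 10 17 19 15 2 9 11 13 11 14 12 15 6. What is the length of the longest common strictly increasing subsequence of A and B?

For each value that appears in both, track the longest common increasing run ending there.
The best achievable length is 2; one witness is 10, 17 (A-positions 1,8, B-positions 1,2).

2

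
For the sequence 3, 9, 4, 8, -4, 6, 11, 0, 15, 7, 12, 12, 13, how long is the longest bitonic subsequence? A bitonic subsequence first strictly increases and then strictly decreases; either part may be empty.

Let inc[i] be the LIS ending at i and dec[i] the longest strictly decreasing subsequence starting at i. inc = [1, 2, 2, 3, 1, 3, 4, 2, 5, 4, 5, 5, 6], dec = [2, 4, 2, 3, 1, 2, 2, 1, 2, 1, 1, 1, 1].
max_i inc[i]+dec[i]−1 = 6, with one witness 3, 4, 8, 11, 15, 13.

6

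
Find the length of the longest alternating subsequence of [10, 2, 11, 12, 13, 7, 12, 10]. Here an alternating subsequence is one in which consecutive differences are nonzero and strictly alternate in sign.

Track the best alternating length ending on an up-step vs a down-step at each position: up/down = 1/1, 1/2, 3/1, 3/1, 3/1, 3/4, 5/4, 5/6.
The maximum over both is 6; one such subsequence is 10, 2, 11, 7, 12, 10.

6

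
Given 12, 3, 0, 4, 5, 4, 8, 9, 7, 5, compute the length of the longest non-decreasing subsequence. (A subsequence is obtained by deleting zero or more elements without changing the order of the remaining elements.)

Scanning left to right, the best length ending at each element is: 12→1, 3→1, 0→1, 4→2, 5→3, 4→3, 8→4, 9→5, 7→4, 5→4.
So the longest non-decreasing subsequence has length 5, e.g. 3, 4, 5, 8, 9.

5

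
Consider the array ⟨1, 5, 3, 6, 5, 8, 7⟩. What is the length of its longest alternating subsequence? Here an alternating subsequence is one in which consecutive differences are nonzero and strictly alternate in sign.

7

Track the best alternating length ending on an up-step vs a down-step at each position: up/down = 1/1, 2/1, 2/3, 4/1, 4/5, 6/1, 6/7.
The maximum over both is 7; one such subsequence is 1, 5, 3, 6, 5, 8, 7.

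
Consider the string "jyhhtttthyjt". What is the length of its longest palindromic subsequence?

10

Using dp[i][j] = 2 + dp[i+1][j−1] if the ends match, else max(dp[i+1][j], dp[i][j−1]):
dp[1][12] = 10. A witness is jyhtttthyj at positions 1,2,3,5,6,7,8,9,10,11.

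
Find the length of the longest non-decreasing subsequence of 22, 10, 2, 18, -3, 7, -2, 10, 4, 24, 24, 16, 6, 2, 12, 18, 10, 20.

One longest non-decreasing subsequence is -3, -2, 4, 6, 12, 18, 20 (positions 5,7,9,13,15,16,18), of length 7; no longer one exists.

7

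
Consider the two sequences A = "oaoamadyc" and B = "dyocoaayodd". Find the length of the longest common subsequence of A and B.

Backtracking the LCS table gives one alignment: o (A1,B3) → o (A3,B5) → a (A4,B6) → a (A6,B7) → d (A7,B11).
So the longest common subsequence has length 5.

5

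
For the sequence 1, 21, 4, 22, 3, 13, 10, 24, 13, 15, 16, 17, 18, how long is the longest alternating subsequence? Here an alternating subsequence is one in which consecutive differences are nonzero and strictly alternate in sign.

10

Track the best alternating length ending on an up-step vs a down-step at each position: up/down = 1/1, 2/1, 2/3, 4/1, 2/5, 6/5, 6/7, 8/1, 8/9, 10/9, 10/9, 10/9, 10/9.
The maximum over both is 10; one such subsequence is 1, 21, 4, 22, 3, 13, 10, 24, 13, 15.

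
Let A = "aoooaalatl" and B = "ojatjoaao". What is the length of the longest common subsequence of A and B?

4

A longest common subsequence is aoaa (length 4); the LCS DP confirms no longer common subsequence exists.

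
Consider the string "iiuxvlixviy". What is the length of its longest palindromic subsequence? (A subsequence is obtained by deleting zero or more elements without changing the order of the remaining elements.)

Using dp[i][j] = 2 + dp[i+1][j−1] if the ends match, else max(dp[i+1][j], dp[i][j−1]):
dp[1][11] = 5. A witness is ivxvi at positions 2,5,8,9,10.

5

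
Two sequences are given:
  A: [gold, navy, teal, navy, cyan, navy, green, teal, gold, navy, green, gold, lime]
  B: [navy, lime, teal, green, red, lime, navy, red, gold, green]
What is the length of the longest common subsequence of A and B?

5

A longest common subsequence is navy, teal, navy, gold, green (length 5); the LCS DP confirms no longer common subsequence exists.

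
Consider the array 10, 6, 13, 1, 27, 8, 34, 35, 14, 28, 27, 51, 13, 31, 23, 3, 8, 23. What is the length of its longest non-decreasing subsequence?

6

One longest non-decreasing subsequence is 10, 13, 27, 34, 35, 51 (positions 1,3,5,7,8,12), of length 6; no longer one exists.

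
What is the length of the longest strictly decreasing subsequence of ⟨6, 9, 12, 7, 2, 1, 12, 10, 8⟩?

4

One longest decreasing subsequence is 9, 7, 2, 1 (positions 2,4,5,6), of length 4; no longer one exists.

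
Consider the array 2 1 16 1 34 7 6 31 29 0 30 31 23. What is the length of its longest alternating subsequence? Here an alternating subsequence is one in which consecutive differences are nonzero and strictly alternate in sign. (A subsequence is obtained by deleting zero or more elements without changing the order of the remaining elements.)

10

Track the best alternating length ending on an up-step vs a down-step at each position: up/down = 1/1, 1/2, 3/1, 1/4, 5/1, 5/6, 5/6, 7/6, 7/8, 1/8, 9/8, 9/6, 9/10.
The maximum over both is 10; one such subsequence is 2, 1, 16, 1, 34, 7, 31, 29, 30, 23.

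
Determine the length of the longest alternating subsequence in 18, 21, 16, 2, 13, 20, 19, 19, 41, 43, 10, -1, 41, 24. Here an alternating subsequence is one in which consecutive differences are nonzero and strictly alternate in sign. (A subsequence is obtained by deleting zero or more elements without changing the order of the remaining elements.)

9

Track the best alternating length ending on an up-step vs a down-step at each position: up/down = 1/1, 2/1, 1/3, 1/3, 4/3, 4/3, 4/5, 4/5, 6/1, 6/1, 4/7, 1/7, 8/7, 8/9.
The maximum over both is 9; one such subsequence is 18, 21, 16, 20, 19, 41, 10, 41, 24.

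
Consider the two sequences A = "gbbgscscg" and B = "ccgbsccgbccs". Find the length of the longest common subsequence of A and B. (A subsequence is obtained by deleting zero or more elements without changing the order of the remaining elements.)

6

A longest common subsequence is gbsccg (length 6); the LCS DP confirms no longer common subsequence exists.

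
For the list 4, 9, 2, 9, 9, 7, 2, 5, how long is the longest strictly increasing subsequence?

2

Scanning left to right, the best length ending at each element is: 4→1, 9→2, 2→1, 9→2, 9→2, 7→2, 2→1, 5→2.
So the longest increasing subsequence has length 2, e.g. 4, 9.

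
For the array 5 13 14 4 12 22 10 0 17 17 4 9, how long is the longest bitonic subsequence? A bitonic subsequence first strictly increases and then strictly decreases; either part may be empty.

One longest bitonic subsequence is 5, 13, 14, 12, 10, 9 (positions 1,2,3,5,7,12): it rises to 14 then falls. Length 6 is optimal.

6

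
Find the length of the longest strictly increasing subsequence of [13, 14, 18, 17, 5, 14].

One longest increasing subsequence is 13, 14, 18 (positions 1,2,3), of length 3; no longer one exists.

3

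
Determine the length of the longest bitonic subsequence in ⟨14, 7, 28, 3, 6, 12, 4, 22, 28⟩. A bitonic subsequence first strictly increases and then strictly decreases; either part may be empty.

5

Let inc[i] be the LIS ending at i and dec[i] the longest strictly decreasing subsequence starting at i. inc = [1, 1, 2, 1, 2, 3, 2, 4, 5], dec = [4, 3, 3, 1, 2, 2, 1, 1, 1].
max_i inc[i]+dec[i]−1 = 5, with one witness 3, 6, 12, 22, 28.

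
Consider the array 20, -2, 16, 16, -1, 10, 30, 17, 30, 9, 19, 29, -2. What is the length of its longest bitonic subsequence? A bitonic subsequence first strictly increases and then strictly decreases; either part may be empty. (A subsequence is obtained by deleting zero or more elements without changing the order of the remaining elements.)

7

One longest bitonic subsequence is -2, -1, 10, 30, 17, 9, -2 (positions 2,5,6,7,8,10,13): it rises to 30 then falls. Length 7 is optimal.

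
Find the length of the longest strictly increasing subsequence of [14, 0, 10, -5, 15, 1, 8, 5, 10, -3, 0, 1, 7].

5

Let dp[i] be the longest increasing subsequence ending at position i. Then dp = [1, 1, 2, 1, 3, 2, 3, 3, 4, 2, 3, 4, 5].
The maximum is 5; one witness is -5, -3, 0, 1, 7 at positions 4,10,11,12,13.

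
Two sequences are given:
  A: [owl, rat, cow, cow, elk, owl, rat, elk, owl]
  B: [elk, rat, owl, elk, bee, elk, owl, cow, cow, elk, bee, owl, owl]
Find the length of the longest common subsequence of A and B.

A longest common subsequence is owl, cow, cow, elk, owl, owl (length 6); the LCS DP confirms no longer common subsequence exists.

6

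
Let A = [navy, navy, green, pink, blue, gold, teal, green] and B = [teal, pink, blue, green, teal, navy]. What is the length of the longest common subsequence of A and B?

A longest common subsequence is pink, blue, teal (length 3); the LCS DP confirms no longer common subsequence exists.

3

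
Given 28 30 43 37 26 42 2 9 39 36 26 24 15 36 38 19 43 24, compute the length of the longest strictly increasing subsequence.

One longest increasing subsequence is 2, 9, 26, 36, 38, 43 (positions 7,8,11,14,15,17), of length 6; no longer one exists.

6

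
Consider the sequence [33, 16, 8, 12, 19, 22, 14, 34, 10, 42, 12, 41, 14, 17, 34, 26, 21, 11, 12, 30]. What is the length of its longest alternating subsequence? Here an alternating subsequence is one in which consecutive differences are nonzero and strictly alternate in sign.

A longest alternating subsequence is 33, 16, 19, 14, 34, 10, 42, 12, 41, 14, 17, 11, 12 (positions 1,2,5,7,8,9,10,11,12,13,14,18,19); its 12 consecutive differences strictly alternate in sign, and length 13 is optimal.

13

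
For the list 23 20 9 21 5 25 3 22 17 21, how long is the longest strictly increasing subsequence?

3

One longest increasing subsequence is 20, 21, 25 (positions 2,4,6), of length 3; no longer one exists.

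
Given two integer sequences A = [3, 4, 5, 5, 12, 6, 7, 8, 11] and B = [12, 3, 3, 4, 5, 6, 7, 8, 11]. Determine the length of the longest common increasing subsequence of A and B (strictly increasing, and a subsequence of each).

7

For each value that appears in both, track the longest common increasing run ending there.
The best achievable length is 7; one witness is 3, 4, 5, 6, 7, 8, 11 (A-positions 1,2,3,6,7,8,9, B-positions 2,4,5,6,7,8,9).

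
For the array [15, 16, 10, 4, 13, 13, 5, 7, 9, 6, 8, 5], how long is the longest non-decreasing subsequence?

Let dp[i] be the longest non-decreasing subsequence ending at position i. Then dp = [1, 2, 1, 1, 2, 3, 2, 3, 4, 3, 4, 3].
The maximum is 4; one witness is 4, 5, 7, 9 at positions 4,7,8,9.

4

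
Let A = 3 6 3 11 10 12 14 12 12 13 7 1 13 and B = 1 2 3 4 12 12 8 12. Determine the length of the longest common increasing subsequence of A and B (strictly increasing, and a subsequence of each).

2

A longest common strictly increasing subsequence is 3, 12 (length 2); it appears in order in both A and B, and no longer such subsequence exists.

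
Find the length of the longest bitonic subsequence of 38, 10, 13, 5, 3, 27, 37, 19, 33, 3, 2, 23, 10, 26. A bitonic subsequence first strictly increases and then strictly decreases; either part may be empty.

7

One longest bitonic subsequence is 10, 13, 27, 37, 33, 23, 10 (positions 2,3,6,7,9,12,13): it rises to 37 then falls. Length 7 is optimal.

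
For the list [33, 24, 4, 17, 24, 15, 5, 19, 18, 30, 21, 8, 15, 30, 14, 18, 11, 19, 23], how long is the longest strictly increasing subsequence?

7

Scanning left to right, the best length ending at each element is: 33→1, 24→1, 4→1, 17→2, 24→3, 15→2, 5→2, 19→3, 18→3, 30→4, 21→4, 8→3, 15→4, 30→5, 14→4, 18→5, 11→4, 19→6, 23→7.
So the longest increasing subsequence has length 7, e.g. 4, 5, 8, 15, 18, 19, 23.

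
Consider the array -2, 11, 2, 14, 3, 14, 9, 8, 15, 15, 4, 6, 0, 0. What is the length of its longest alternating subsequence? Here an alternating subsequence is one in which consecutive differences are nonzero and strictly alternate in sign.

11

A longest alternating subsequence is -2, 11, 2, 14, 3, 14, 9, 15, 4, 6, 0 (positions 1,2,3,4,5,6,7,9,11,12,13); its 10 consecutive differences strictly alternate in sign, and length 11 is optimal.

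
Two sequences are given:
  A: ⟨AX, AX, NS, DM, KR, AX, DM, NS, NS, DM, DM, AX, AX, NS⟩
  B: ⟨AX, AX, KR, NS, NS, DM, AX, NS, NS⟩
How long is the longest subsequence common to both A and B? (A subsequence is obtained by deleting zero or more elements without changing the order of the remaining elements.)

8

A longest common subsequence is AX, AX, KR, NS, NS, DM, AX, NS (length 8); the LCS DP confirms no longer common subsequence exists.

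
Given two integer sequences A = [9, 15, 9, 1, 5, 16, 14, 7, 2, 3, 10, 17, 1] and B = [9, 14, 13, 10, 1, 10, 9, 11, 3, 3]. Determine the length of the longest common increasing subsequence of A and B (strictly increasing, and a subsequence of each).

2

A longest common strictly increasing subsequence is 9, 14 (length 2); it appears in order in both A and B, and no longer such subsequence exists.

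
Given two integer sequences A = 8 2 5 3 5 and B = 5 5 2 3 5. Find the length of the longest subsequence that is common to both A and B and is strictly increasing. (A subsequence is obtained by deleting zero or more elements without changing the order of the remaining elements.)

3

For each value that appears in both, track the longest common increasing run ending there.
The best achievable length is 3; one witness is 2, 3, 5 (A-positions 2,4,5, B-positions 3,4,5).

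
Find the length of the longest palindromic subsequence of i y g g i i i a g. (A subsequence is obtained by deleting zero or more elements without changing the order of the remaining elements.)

Using dp[i][j] = 2 + dp[i+1][j−1] if the ends match, else max(dp[i+1][j], dp[i][j−1]):
dp[1][9] = 5. A witness is giiig at positions 3,5,6,7,9.

5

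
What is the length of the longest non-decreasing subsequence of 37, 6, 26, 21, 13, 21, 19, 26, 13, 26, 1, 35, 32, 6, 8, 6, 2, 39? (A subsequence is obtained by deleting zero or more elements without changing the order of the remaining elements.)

Scanning left to right, the best length ending at each element is: 37→1, 6→1, 26→2, 21→2, 13→2, 21→3, 19→3, 26→4, 13→3, 26→5, 1→1, 35→6, 32→6, 6→2, 8→3, 6→3, 2→2, 39→7.
So the longest non-decreasing subsequence has length 7, e.g. 6, 21, 21, 26, 26, 35, 39.

7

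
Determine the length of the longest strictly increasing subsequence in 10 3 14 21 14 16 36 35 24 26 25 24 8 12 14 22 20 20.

5

Scanning left to right, the best length ending at each element is: 10→1, 3→1, 14→2, 21→3, 14→2, 16→3, 36→4, 35→4, 24→4, 26→5, 25→5, 24→4, 8→2, 12→3, 14→4, 22→5, 20→5, 20→5.
So the longest increasing subsequence has length 5, e.g. 10, 14, 21, 24, 26.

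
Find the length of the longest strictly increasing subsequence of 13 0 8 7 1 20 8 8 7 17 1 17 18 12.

One longest increasing subsequence is 0, 7, 8, 17, 18 (positions 2,4,7,10,13), of length 5; no longer one exists.

5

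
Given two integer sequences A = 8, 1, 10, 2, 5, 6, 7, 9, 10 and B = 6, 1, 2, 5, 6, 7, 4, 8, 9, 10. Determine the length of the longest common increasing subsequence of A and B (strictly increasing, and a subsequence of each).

7

For each value that appears in both, track the longest common increasing run ending there.
The best achievable length is 7; one witness is 1, 2, 5, 6, 7, 9, 10 (A-positions 2,4,5,6,7,8,9, B-positions 2,3,4,5,6,9,10).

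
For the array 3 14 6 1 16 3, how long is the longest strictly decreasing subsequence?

Scanning left to right, the best length ending at each element is: 3→1, 14→1, 6→2, 1→3, 16→1, 3→3.
So the longest decreasing subsequence has length 3, e.g. 14, 6, 1.

3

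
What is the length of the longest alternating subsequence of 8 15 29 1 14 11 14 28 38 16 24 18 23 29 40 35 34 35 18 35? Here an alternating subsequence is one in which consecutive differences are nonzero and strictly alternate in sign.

A longest alternating subsequence is 8, 15, 1, 14, 11, 28, 16, 24, 18, 40, 34, 35, 18, 35 (positions 1,2,4,5,6,8,10,11,12,15,17,18,19,20); its 13 consecutive differences strictly alternate in sign, and length 14 is optimal.

14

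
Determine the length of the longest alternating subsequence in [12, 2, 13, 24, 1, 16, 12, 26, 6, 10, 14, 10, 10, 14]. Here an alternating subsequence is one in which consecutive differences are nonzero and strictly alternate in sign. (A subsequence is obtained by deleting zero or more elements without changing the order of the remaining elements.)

11

A longest alternating subsequence is 12, 2, 13, 1, 16, 12, 26, 6, 14, 10, 14 (positions 1,2,3,5,6,7,8,9,11,12,14); its 10 consecutive differences strictly alternate in sign, and length 11 is optimal.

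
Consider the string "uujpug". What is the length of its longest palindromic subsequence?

3

Using dp[i][j] = 2 + dp[i+1][j−1] if the ends match, else max(dp[i+1][j], dp[i][j−1]):
dp[1][6] = 3. A witness is upu at positions 2,4,5.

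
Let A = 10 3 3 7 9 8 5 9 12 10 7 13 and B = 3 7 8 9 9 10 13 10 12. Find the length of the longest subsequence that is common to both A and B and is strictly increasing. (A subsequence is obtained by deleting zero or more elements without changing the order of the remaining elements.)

6

A longest common strictly increasing subsequence is 3, 7, 8, 9, 10, 13 (length 6); it appears in order in both A and B, and no longer such subsequence exists.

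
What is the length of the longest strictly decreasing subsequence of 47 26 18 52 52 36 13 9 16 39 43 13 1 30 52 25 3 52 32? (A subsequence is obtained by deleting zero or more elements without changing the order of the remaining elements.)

6

One longest decreasing subsequence is 47, 26, 18, 13, 9, 1 (positions 1,2,3,7,8,13), of length 6; no longer one exists.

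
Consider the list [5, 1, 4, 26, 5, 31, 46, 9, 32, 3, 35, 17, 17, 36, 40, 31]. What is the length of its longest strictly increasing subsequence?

Scanning left to right, the best length ending at each element is: 5→1, 1→1, 4→2, 26→3, 5→3, 31→4, 46→5, 9→4, 32→5, 3→2, 35→6, 17→5, 17→5, 36→7, 40→8, 31→6.
So the longest increasing subsequence has length 8, e.g. 1, 4, 26, 31, 32, 35, 36, 40.

8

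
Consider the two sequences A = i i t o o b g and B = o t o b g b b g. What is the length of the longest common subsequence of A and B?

4

Backtracking the LCS table gives one alignment: t (A3,B2) → o (A4,B3) → b (A6,B7) → g (A7,B8).
So the longest common subsequence has length 4.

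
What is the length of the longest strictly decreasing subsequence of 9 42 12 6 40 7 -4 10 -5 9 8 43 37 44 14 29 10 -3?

6

Let dp[i] be the longest decreasing subsequence ending at position i. Then dp = [1, 1, 2, 3, 2, 3, 4, 3, 5, 4, 5, 1, 3, 1, 4, 4, 5, 6].
The maximum is 6; one witness is 42, 12, 10, 9, 8, -3 at positions 2,3,8,10,11,18.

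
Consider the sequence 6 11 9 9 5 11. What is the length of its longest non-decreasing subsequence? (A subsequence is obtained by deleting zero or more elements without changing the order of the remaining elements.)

4

Let dp[i] be the longest non-decreasing subsequence ending at position i. Then dp = [1, 2, 2, 3, 1, 4].
The maximum is 4; one witness is 6, 9, 9, 11 at positions 1,3,4,6.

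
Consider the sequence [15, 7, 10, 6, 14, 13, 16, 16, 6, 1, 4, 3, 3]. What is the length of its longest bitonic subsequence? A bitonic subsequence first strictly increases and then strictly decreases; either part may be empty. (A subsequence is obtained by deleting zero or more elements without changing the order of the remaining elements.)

7

Let inc[i] be the LIS ending at i and dec[i] the longest strictly decreasing subsequence starting at i. inc = [1, 1, 2, 1, 3, 3, 4, 4, 1, 1, 2, 2, 2], dec = [6, 4, 4, 3, 5, 4, 4, 4, 3, 1, 2, 1, 1].
max_i inc[i]+dec[i]−1 = 7, with one witness 7, 10, 14, 13, 6, 4, 3.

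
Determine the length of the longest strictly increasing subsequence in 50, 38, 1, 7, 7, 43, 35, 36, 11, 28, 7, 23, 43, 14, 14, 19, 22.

Scanning left to right, the best length ending at each element is: 50→1, 38→1, 1→1, 7→2, 7→2, 43→3, 35→3, 36→4, 11→3, 28→4, 7→2, 23→4, 43→5, 14→4, 14→4, 19→5, 22→6.
So the longest increasing subsequence has length 6, e.g. 1, 7, 11, 14, 19, 22.

6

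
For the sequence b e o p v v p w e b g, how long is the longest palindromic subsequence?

One longest palindromic subsequence is bepvvpeb (positions 1,2,4,5,6,7,9,10); it reads the same forward and backward, and the interval DP gives dp[1][11] = 8.

8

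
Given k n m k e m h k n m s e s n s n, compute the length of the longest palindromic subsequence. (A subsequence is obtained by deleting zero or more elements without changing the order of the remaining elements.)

Using dp[i][j] = 2 + dp[i+1][j−1] if the ends match, else max(dp[i+1][j], dp[i][j−1]):
dp[1][16] = 7. A witness is nnsesnn at positions 2,9,11,12,13,14,16.

7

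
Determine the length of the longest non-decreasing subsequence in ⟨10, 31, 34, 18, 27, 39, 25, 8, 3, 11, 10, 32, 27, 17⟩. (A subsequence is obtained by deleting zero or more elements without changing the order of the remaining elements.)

4

Let dp[i] be the longest non-decreasing subsequence ending at position i. Then dp = [1, 2, 3, 2, 3, 4, 3, 1, 1, 2, 2, 4, 4, 3].
The maximum is 4; one witness is 10, 31, 34, 39 at positions 1,2,3,6.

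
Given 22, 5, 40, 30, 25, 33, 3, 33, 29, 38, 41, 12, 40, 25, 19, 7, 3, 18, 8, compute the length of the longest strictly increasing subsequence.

5

Let dp[i] be the longest increasing subsequence ending at position i. Then dp = [1, 1, 2, 2, 2, 3, 1, 3, 3, 4, 5, 2, 5, 3, 3, 2, 1, 3, 3].
The maximum is 5; one witness is 22, 30, 33, 38, 41 at positions 1,4,6,10,11.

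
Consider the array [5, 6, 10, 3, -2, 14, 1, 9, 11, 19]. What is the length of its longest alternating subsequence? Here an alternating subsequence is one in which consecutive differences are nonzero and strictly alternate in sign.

A longest alternating subsequence is 5, 6, 3, 14, 1, 9 (positions 1,2,4,6,7,8); its 5 consecutive differences strictly alternate in sign, and length 6 is optimal.

6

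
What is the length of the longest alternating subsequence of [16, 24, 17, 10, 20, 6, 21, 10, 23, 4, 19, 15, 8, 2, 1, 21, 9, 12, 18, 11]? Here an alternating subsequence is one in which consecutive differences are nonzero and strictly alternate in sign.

Track the best alternating length ending on an up-step vs a down-step at each position: up/down = 1/1, 2/1, 2/3, 1/3, 4/3, 1/5, 6/3, 6/7, 8/3, 1/9, 10/9, 10/11, 10/11, 1/11, 1/11, 12/9, 12/13, 14/13, 14/13, 14/15.
The maximum over both is 15; one such subsequence is 16, 24, 17, 20, 6, 21, 10, 23, 4, 19, 15, 21, 9, 12, 11.

15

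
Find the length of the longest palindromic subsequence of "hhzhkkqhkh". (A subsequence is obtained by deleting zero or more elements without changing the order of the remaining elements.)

One longest palindromic subsequence is hhkkhh (positions 1,4,5,6,8,10); it reads the same forward and backward, and the interval DP gives dp[1][10] = 6.

6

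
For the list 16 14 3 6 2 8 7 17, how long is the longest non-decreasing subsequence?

Scanning left to right, the best length ending at each element is: 16→1, 14→1, 3→1, 6→2, 2→1, 8→3, 7→3, 17→4.
So the longest non-decreasing subsequence has length 4, e.g. 3, 6, 8, 17.

4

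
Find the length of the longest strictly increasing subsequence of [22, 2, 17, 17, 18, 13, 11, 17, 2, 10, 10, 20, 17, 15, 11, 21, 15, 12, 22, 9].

One longest increasing subsequence is 2, 17, 18, 20, 21, 22 (positions 2,3,5,12,16,19), of length 6; no longer one exists.

6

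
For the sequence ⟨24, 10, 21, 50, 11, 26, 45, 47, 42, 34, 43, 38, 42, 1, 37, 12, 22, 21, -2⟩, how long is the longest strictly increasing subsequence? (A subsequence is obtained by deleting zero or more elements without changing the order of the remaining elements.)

Let dp[i] be the longest increasing subsequence ending at position i. Then dp = [1, 1, 2, 3, 2, 3, 4, 5, 4, 4, 5, 5, 6, 1, 5, 3, 4, 4, 1].
The maximum is 6; one witness is 10, 21, 26, 34, 38, 42 at positions 2,3,6,10,12,13.

6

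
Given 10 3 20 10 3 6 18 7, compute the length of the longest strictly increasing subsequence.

3

Let dp[i] be the longest increasing subsequence ending at position i. Then dp = [1, 1, 2, 2, 1, 2, 3, 3].
The maximum is 3; one witness is 3, 10, 18 at positions 2,4,7.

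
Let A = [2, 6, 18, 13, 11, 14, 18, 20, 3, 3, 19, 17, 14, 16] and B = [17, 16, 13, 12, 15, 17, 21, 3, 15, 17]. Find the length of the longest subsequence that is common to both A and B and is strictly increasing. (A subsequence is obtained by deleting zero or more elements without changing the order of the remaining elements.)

2

For each value that appears in both, track the longest common increasing run ending there.
The best achievable length is 2; one witness is 13, 17 (A-positions 4,12, B-positions 3,6).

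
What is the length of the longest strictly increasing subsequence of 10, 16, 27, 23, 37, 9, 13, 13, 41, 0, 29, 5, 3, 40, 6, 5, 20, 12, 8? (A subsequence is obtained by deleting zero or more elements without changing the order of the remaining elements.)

Scanning left to right, the best length ending at each element is: 10→1, 16→2, 27→3, 23→3, 37→4, 9→1, 13→2, 13→2, 41→5, 0→1, 29→4, 5→2, 3→2, 40→5, 6→3, 5→3, 20→4, 12→4, 8→4.
So the longest increasing subsequence has length 5, e.g. 10, 16, 27, 37, 41.

5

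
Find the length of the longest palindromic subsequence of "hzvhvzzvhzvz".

10

Using dp[i][j] = 2 + dp[i+1][j−1] if the ends match, else max(dp[i+1][j], dp[i][j−1]):
dp[1][12] = 10. A witness is zvhvzzvhvz at positions 2,3,4,5,6,7,8,9,11,12.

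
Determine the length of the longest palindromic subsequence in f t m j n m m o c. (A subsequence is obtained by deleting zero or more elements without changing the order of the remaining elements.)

3

One longest palindromic subsequence is mmm (positions 3,6,7); it reads the same forward and backward, and the interval DP gives dp[1][9] = 3.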